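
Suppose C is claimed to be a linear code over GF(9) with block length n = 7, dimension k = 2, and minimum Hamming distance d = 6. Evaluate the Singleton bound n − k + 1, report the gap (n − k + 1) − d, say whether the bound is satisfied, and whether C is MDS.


Singleton RHS = n − k + 1 = 6, slack = 0, bound satisfied, MDS.

Singleton bound: d ≤ n − k + 1.
Here n = 7, k = 2, so n − k + 1 = 6.
Given d = 6, check d ≤ 6: YES.
Slack = (n − k + 1) − d = 0.
The code is MDS (slack = 0).
Description: the claimed parameters are [7, 2, 6]_9; such a code would be MDS (meets Singleton bound).


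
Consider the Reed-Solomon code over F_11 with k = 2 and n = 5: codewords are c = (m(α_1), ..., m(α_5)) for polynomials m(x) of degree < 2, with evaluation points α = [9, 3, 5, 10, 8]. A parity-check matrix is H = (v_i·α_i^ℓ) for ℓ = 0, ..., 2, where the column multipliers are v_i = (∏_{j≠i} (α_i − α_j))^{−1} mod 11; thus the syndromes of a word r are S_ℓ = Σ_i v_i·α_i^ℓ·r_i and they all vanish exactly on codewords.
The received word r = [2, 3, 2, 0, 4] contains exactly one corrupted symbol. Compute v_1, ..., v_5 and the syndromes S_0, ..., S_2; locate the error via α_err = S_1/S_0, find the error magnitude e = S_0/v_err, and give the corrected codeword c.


S = (3, 4, 9), error at position 3, error magnitude e = 3, c = [2, 3, 10, 0, 4].

Step 1: column multipliers v_i = (∏_{j≠i}(α_i − α_j))^{−1} mod 11.
  i = 1 (α = 9): (9−3)(9−5)(9−10)(9−8) = 6·4·(−1)·1 = −24 ≡ 9, so v_1 = 9^{−1} = 5 (mod 11).
  i = 2 (α = 3): (3−9)(3−5)(3−10)(3−8) = (−6)·(−2)·(−7)·(−5) = 420 ≡ 2, so v_2 = 2^{−1} = 6 (mod 11).
  i = 3 (α = 5): (5−9)(5−3)(5−10)(5−8) = (−4)·2·(−5)·(−3) = −120 ≡ 1, so v_3 = 1^{−1} = 1 (mod 11).
  i = 4 (α = 10): (10−9)(10−3)(10−5)(10−8) = 1·7·5·2 = 70 ≡ 4, so v_4 = 4^{−1} = 3 (mod 11).
  i = 5 (α = 8): (8−9)(8−3)(8−5)(8−10) = (−1)·5·3·(−2) = 30 ≡ 8, so v_5 = 8^{−1} = 7 (mod 11).
  v = [5, 6, 1, 3, 7].
Step 2: syndromes of r = [2, 3, 2, 0, 4] (all sums mod 11).
  S_0 = Σ v_i r_i = 5·2 + 6·3 + 1·2 + 3·0 + 7·4 = 58 ≡ 3.
  S_1 = Σ v_i α_i r_i = 5·9·2 + 6·3·3 + 1·5·2 + 3·10·0 + 7·8·4 = 378 ≡ 4.
  α_i^2 mod 11 = [4, 9, 3, 1, 9].
  S_2 = Σ v_i α_i^2 r_i = 5·4·2 + 6·9·3 + 1·3·2 + 3·1·0 + 7·9·4 = 460 ≡ 9.
  S = (3, 4, 9) ≠ 0, so r is not a codeword (an error is present).
Step 3: locate the error. For a single error e at position i, S_ℓ = v_i·e·α_i^ℓ, so α_err = S_1/S_0.
  S_0^{−1} = 3^{−1} = 4 (mod 11), so α_err = 4·4 = 16 ≡ 5 = α_3. Error position i = 3.
  Consistency check: S_2/S_1 = 9·3 = 27 ≡ 5 = α_err ✓ (single-error assumption holds).
Step 4: error magnitude e = S_0/v_3 = S_0·∏_{j≠3}(α_3 − α_j) = 3·1 = 3 ≡ 3 (mod 11).
Step 5: correct position 3: c_3 = r_3 − e = 2 − 3 ≡ 10 (mod 11). Hence c = [2, 3, 10, 0, 4].
  Check: interpolating c through the α_i gives m(x) = 9 + 9·x (degree < 2) with m(α_i) = c_i for every i, so c is indeed a codeword.


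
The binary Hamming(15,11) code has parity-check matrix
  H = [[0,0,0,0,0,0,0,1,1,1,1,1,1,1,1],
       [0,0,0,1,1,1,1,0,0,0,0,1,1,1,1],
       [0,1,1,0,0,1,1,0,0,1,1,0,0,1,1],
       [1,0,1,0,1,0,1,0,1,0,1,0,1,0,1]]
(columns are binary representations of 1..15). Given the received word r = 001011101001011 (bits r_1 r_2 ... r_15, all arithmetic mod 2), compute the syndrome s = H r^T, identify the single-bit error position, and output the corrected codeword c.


s = (0, 0, 1, 1)^T, error position = 3, corrected codeword c = 000011101001011

Compute s = H r^T mod 2 one row at a time:
  s_1 = 0 + 1 + 0 + 0 + 1 + 0 + 1 + 1 = 4 ≡ 0 (mod 2).
  s_2 = 0 + 1 + 1 + 1 + 1 + 0 + 1 + 1 = 6 ≡ 0 (mod 2).
  s_3 = 0 + 1 + 1 + 1 + 0 + 0 + 1 + 1 = 5 ≡ 1 (mod 2).
  s_4 = 0 + 1 + 1 + 1 + 1 + 0 + 0 + 1 = 5 ≡ 1 (mod 2).
s = (0, 0, 1, 1)^T — this equals column 3 of H (binary 0011), so error is at position 3.
Correct: flip bit 3 of r = 001011101001011 to get c = 000011101001011.


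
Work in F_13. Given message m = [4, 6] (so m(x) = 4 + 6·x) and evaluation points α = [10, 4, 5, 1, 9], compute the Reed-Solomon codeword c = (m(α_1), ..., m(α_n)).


c = [12, 2, 8, 10, 6]

Message polynomial: m(x) = 4 + 6·x (mod 13).
For each evaluation point α_i, compute m(α_i) mod 13:
  α_1 = 10: Horner steps 6 → 12, so m(10) = 12.
  α_2 = 4: Horner steps 6 → 2, so m(4) = 2.
  α_3 = 5: Horner steps 6 → 8, so m(5) = 8.
  α_4 = 1: Horner steps 6 → 10, so m(1) = 10.
  α_5 = 9: Horner steps 6 → 6, so m(9) = 6.
Codeword c = [12, 2, 8, 10, 6] ∈ F_13^5.


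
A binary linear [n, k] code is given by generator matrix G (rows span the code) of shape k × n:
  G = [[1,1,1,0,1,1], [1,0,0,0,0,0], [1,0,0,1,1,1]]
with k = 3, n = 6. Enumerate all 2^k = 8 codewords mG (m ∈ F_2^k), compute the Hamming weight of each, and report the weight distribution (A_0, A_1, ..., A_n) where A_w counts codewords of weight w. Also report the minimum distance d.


Weight distribution: A_0 = 1, A_1 = 1, A_3 = 2, A_4 = 3, A_5 = 1. Minimum distance d = 1.

Enumerate all 2^3 = 8 messages m ∈ F_2^3.
For each, compute codeword c = mG in F_2^6, then tally its weight.
  m = 000 → c = 000000, weight = 0.
  m = 100 → c = 111011, weight = 5.
  m = 010 → c = 100000, weight = 1.
  m = 110 → c = 011011, weight = 4.
  m = 001 → c = 100111, weight = 4.
  m = 101 → c = 011100, weight = 3.
  m = 011 → c = 000111, weight = 3.
  m = 111 → c = 111100, weight = 4.
Tally weights:
  weight 0: 1 codewords.
  weight 1: 1 codewords.
  weight 3: 2 codewords.
  weight 4: 3 codewords.
  weight 5: 1 codewords.
Minimum distance d = smallest w > 0 with A_w > 0 = 1.
Sanity: Σ A_w = 8 = 2^3 = 8 ✓.


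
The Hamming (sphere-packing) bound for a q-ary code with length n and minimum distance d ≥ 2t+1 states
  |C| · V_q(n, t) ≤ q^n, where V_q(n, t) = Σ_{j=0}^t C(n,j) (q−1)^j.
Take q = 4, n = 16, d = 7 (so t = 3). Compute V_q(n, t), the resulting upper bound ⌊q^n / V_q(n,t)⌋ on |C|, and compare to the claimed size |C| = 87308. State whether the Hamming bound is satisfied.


V_q(n, t) = 16249, q^n = 4294967296, Hamming bound = 264321, |C| = 87308 ≤ bound (satisfied).

Step 1: Compute V_q(n, t) = Σ_{j=0}^3 C(n, j) (q−1)^j.
  j = 0: C(16,0)·(3)^0 = 1·1 = 1.
  j = 1: C(16,1)·(3)^1 = 16·3 = 48.
  j = 2: C(16,2)·(3)^2 = 120·9 = 1080.
  j = 3: C(16,3)·(3)^3 = 560·27 = 15120.
  V_q(n, t) = 1 + 48 + 1080 + 15120 = 16249.
Step 2: q^n = 4^16 = 4294967296.
Step 3: Hamming bound ⌊q^n / V_q(n,t)⌋ = ⌊4294967296/16249⌋ = 264321.
Step 4: Compare |C| = 87308 to 264321: satisfied.
The claimed |C| lies below the Hamming bound.


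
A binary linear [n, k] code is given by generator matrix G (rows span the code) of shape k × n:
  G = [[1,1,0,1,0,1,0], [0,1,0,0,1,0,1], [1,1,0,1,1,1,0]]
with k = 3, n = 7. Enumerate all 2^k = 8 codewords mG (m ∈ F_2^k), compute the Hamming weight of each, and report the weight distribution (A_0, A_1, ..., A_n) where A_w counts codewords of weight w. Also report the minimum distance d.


Weight distribution: A_0 = 1, A_1 = 1, A_2 = 1, A_3 = 1, A_4 = 2, A_5 = 2. Minimum distance d = 1.

Enumerate all 2^3 = 8 messages m ∈ F_2^3.
For each, compute codeword c = mG in F_2^7, then tally its weight.
  m = 000 → c = 0000000, weight = 0.
  m = 100 → c = 1101010, weight = 4.
  m = 010 → c = 0100101, weight = 3.
  m = 110 → c = 1001111, weight = 5.
  m = 001 → c = 1101110, weight = 5.
  m = 101 → c = 0000100, weight = 1.
  m = 011 → c = 1001011, weight = 4.
  m = 111 → c = 0100001, weight = 2.
Tally weights:
  weight 0: 1 codewords.
  weight 1: 1 codewords.
  weight 2: 1 codewords.
  weight 3: 1 codewords.
  weight 4: 2 codewords.
  weight 5: 2 codewords.
Minimum distance d = smallest w > 0 with A_w > 0 = 1.
Sanity: Σ A_w = 8 = 2^3 = 8 ✓.


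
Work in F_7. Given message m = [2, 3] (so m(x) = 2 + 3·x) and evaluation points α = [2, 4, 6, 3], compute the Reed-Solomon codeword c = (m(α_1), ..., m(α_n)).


c = [1, 0, 6, 4]

Message polynomial: m(x) = 2 + 3·x (mod 7).
For each evaluation point α_i, compute m(α_i) mod 7:
  α_1 = 2: Horner steps 3 → 1, so m(2) = 1.
  α_2 = 4: Horner steps 3 → 0, so m(4) = 0.
  α_3 = 6: Horner steps 3 → 6, so m(6) = 6.
  α_4 = 3: Horner steps 3 → 4, so m(3) = 4.
Codeword c = [1, 0, 6, 4] ∈ F_7^4.


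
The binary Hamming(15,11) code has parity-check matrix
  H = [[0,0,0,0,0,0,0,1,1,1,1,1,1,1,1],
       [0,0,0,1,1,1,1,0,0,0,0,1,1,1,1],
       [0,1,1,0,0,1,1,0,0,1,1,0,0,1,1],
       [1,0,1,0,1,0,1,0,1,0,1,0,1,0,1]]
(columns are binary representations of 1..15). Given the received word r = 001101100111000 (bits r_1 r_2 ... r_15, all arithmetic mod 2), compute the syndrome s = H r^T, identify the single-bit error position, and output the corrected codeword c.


s = (1, 0, 1, 1)^T, error position = 11, corrected codeword c = 001101100101000

Compute s = H r^T mod 2 one row at a time:
  s_1 = 0 + 0 + 1 + 1 + 1 + 0 + 0 + 0 = 3 ≡ 1 (mod 2).
  s_2 = 1 + 0 + 1 + 1 + 1 + 0 + 0 + 0 = 4 ≡ 0 (mod 2).
  s_3 = 0 + 1 + 1 + 1 + 1 + 1 + 0 + 0 = 5 ≡ 1 (mod 2).
  s_4 = 0 + 1 + 0 + 1 + 0 + 1 + 0 + 0 = 3 ≡ 1 (mod 2).
s = (1, 0, 1, 1)^T — this equals column 11 of H (binary 1011), so error is at position 11.
Correct: flip bit 11 of r = 001101100111000 to get c = 001101100101000.


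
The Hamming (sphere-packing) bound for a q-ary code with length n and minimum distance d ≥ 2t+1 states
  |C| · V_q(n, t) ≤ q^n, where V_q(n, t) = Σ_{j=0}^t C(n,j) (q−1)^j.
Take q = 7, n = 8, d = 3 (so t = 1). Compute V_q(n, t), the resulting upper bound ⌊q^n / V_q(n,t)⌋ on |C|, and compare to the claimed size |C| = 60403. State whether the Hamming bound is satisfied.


V_q(n, t) = 49, q^n = 5764801, Hamming bound = 117649, |C| = 60403 ≤ bound (satisfied).

Step 1: Compute V_q(n, t) = Σ_{j=0}^1 C(n, j) (q−1)^j.
  j = 0: C(8,0)·(6)^0 = 1·1 = 1.
  j = 1: C(8,1)·(6)^1 = 8·6 = 48.
  V_q(n, t) = 1 + 48 = 49.
Step 2: q^n = 7^8 = 5764801.
Step 3: Hamming bound ⌊q^n / V_q(n,t)⌋ = ⌊5764801/49⌋ = 117649.
Step 4: Compare |C| = 60403 to 117649: satisfied.
The claimed |C| lies below the Hamming bound.


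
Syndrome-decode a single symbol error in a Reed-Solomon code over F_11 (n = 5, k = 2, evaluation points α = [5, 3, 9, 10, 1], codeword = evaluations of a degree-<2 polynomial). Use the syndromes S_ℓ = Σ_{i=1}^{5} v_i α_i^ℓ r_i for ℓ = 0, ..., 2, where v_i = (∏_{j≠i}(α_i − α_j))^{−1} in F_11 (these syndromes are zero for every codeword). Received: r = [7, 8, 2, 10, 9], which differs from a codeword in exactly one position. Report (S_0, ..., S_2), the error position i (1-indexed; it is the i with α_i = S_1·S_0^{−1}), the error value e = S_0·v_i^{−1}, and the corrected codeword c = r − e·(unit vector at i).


S = (5, 1, 9), error at position 3, error magnitude e = 8, c = [7, 8, 5, 10, 9].

Step 1: column multipliers v_i = (∏_{j≠i}(α_i − α_j))^{−1} mod 11.
  i = 1 (α = 5): (5−3)(5−9)(5−10)(5−1) = 2·(−4)·(−5)·4 = 160 ≡ 6, so v_1 = 6^{−1} = 2 (mod 11).
  i = 2 (α = 3): (3−5)(3−9)(3−10)(3−1) = (−2)·(−6)·(−7)·2 = −168 ≡ 8, so v_2 = 8^{−1} = 7 (mod 11).
  i = 3 (α = 9): (9−5)(9−3)(9−10)(9−1) = 4·6·(−1)·8 = −192 ≡ 6, so v_3 = 6^{−1} = 2 (mod 11).
  i = 4 (α = 10): (10−5)(10−3)(10−9)(10−1) = 5·7·1·9 = 315 ≡ 7, so v_4 = 7^{−1} = 8 (mod 11).
  i = 5 (α = 1): (1−5)(1−3)(1−9)(1−10) = (−4)·(−2)·(−8)·(−9) = 576 ≡ 4, so v_5 = 4^{−1} = 3 (mod 11).
  v = [2, 7, 2, 8, 3].
Step 2: syndromes of r = [7, 8, 2, 10, 9] (all sums mod 11).
  S_0 = Σ v_i r_i = 2·7 + 7·8 + 2·2 + 8·10 + 3·9 = 181 ≡ 5.
  S_1 = Σ v_i α_i r_i = 2·5·7 + 7·3·8 + 2·9·2 + 8·10·10 + 3·1·9 = 1101 ≡ 1.
  α_i^2 mod 11 = [3, 9, 4, 1, 1].
  S_2 = Σ v_i α_i^2 r_i = 2·3·7 + 7·9·8 + 2·4·2 + 8·1·10 + 3·1·9 = 669 ≡ 9.
  S = (5, 1, 9) ≠ 0, so r is not a codeword (an error is present).
Step 3: locate the error. For a single error e at position i, S_ℓ = v_i·e·α_i^ℓ, so α_err = S_1/S_0.
  S_0^{−1} = 5^{−1} = 9 (mod 11), so α_err = 1·9 = 9 ≡ 9 = α_3. Error position i = 3.
  Consistency check: S_2/S_1 = 9·1 = 9 ≡ 9 = α_err ✓ (single-error assumption holds).
Step 4: error magnitude e = S_0/v_3 = S_0·∏_{j≠3}(α_3 − α_j) = 5·6 = 30 ≡ 8 (mod 11).
Step 5: correct position 3: c_3 = r_3 − e = 2 − 8 ≡ 5 (mod 11). Hence c = [7, 8, 5, 10, 9].
  Check: interpolating c through the α_i gives m(x) = 4 + 5·x (degree < 2) with m(α_i) = c_i for every i, so c is indeed a codeword.


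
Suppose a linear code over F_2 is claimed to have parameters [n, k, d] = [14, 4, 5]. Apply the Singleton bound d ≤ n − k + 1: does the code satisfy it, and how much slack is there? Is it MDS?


Singleton RHS = n − k + 1 = 11, slack = 6, bound satisfied, not MDS.

Singleton bound: d ≤ n − k + 1.
Here n = 14, k = 4, so n − k + 1 = 11.
Given d = 5, check d ≤ 11: YES.
Slack = (n − k + 1) − d = 6.
The code is NOT MDS (slack = 6 > 0).
Description: the claimed parameters are [14, 4, 5]_2; such a code would be non-MDS.


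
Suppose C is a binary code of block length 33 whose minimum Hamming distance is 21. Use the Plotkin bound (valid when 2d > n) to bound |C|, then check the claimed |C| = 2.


Plotkin bound M ≤ 4; given |C| = 2 ≤ bound (satisfied).

Check applicability: 2d = 42, n = 33.
2d − n = 9 > 0, so Plotkin applies.
Compute d/(2d−n) = 21/9 ≈ 2.3333.
⌊d/(2d−n)⌋ = 2.
Plotkin bound: M ≤ 2·2 = 4.
Given |C| = 2, check: satisfied.
This |C| is below the Plotkin bound.


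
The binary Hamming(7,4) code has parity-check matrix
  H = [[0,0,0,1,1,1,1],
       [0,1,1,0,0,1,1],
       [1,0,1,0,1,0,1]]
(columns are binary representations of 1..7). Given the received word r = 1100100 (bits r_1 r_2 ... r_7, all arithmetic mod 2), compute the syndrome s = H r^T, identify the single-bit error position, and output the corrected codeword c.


s = (1, 1, 0)^T, error position = 6, corrected codeword c = 1100110

Compute s = H r^T mod 2 one row at a time:
  s_1 = 0 + 1 + 0 + 0 = 1 ≡ 1 (mod 2).
  s_2 = 1 + 0 + 0 + 0 = 1 ≡ 1 (mod 2).
  s_3 = 1 + 0 + 1 + 0 = 2 ≡ 0 (mod 2).
s = (1, 1, 0)^T — this equals column 6 of H (binary 110), so error is at position 6.
Correct: flip bit 6 of r = 1100100 to get c = 1100110.


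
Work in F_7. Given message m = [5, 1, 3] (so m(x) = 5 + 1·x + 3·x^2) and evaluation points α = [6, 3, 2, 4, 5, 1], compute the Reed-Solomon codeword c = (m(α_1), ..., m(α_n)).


c = [0, 0, 5, 1, 1, 2]

Message polynomial: m(x) = 5 + 1·x + 3·x^2 (mod 7).
For each evaluation point α_i, compute m(α_i) mod 7:
  α_1 = 6: Horner steps 3 → 5 → 0, so m(6) = 0.
  α_2 = 3: Horner steps 3 → 3 → 0, so m(3) = 0.
  α_3 = 2: Horner steps 3 → 0 → 5, so m(2) = 5.
  α_4 = 4: Horner steps 3 → 6 → 1, so m(4) = 1.
  α_5 = 5: Horner steps 3 → 2 → 1, so m(5) = 1.
  α_6 = 1: Horner steps 3 → 4 → 2, so m(1) = 2.
Codeword c = [0, 0, 5, 1, 1, 2] ∈ F_7^6.


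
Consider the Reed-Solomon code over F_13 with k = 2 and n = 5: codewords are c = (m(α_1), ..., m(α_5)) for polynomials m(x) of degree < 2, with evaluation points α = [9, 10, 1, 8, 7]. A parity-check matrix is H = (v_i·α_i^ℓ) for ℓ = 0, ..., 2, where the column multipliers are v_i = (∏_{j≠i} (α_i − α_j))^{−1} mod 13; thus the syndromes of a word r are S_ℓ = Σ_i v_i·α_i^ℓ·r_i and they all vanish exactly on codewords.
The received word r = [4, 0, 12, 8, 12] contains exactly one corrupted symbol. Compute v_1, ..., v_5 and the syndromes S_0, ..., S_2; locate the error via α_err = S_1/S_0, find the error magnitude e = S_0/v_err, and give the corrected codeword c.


S = (10, 10, 10), error at position 3, error magnitude e = 2, c = [4, 0, 10, 8, 12].

Step 1: column multipliers v_i = (∏_{j≠i}(α_i − α_j))^{−1} mod 13.
  i = 1 (α = 9): (9−10)(9−1)(9−8)(9−7) = (−1)·8·1·2 = −16 ≡ 10, so v_1 = 10^{−1} = 4 (mod 13).
  i = 2 (α = 10): (10−9)(10−1)(10−8)(10−7) = 1·9·2·3 = 54 ≡ 2, so v_2 = 2^{−1} = 7 (mod 13).
  i = 3 (α = 1): (1−9)(1−10)(1−8)(1−7) = (−8)·(−9)·(−7)·(−6) = 3024 ≡ 8, so v_3 = 8^{−1} = 5 (mod 13).
  i = 4 (α = 8): (8−9)(8−10)(8−1)(8−7) = (−1)·(−2)·7·1 = 14 ≡ 1, so v_4 = 1^{−1} = 1 (mod 13).
  i = 5 (α = 7): (7−9)(7−10)(7−1)(7−8) = (−2)·(−3)·6·(−1) = −36 ≡ 3, so v_5 = 3^{−1} = 9 (mod 13).
  v = [4, 7, 5, 1, 9].
Step 2: syndromes of r = [4, 0, 12, 8, 12] (all sums mod 13).
  S_0 = Σ v_i r_i = 4·4 + 7·0 + 5·12 + 1·8 + 9·12 = 192 ≡ 10.
  S_1 = Σ v_i α_i r_i = 4·9·4 + 7·10·0 + 5·1·12 + 1·8·8 + 9·7·12 = 1024 ≡ 10.
  α_i^2 mod 13 = [3, 9, 1, 12, 10].
  S_2 = Σ v_i α_i^2 r_i = 4·3·4 + 7·9·0 + 5·1·12 + 1·12·8 + 9·10·12 = 1284 ≡ 10.
  S = (10, 10, 10) ≠ 0, so r is not a codeword (an error is present).
Step 3: locate the error. For a single error e at position i, S_ℓ = v_i·e·α_i^ℓ, so α_err = S_1/S_0.
  S_0^{−1} = 10^{−1} = 4 (mod 13), so α_err = 10·4 = 40 ≡ 1 = α_3. Error position i = 3.
  Consistency check: S_2/S_1 = 10·4 = 40 ≡ 1 = α_err ✓ (single-error assumption holds).
Step 4: error magnitude e = S_0/v_3 = S_0·∏_{j≠3}(α_3 − α_j) = 10·8 = 80 ≡ 2 (mod 13).
Step 5: correct position 3: c_3 = r_3 − e = 12 − 2 ≡ 10 (mod 13). Hence c = [4, 0, 10, 8, 12].
  Check: interpolating c through the α_i gives m(x) = 1 + 9·x (degree < 2) with m(α_i) = c_i for every i, so c is indeed a codeword.


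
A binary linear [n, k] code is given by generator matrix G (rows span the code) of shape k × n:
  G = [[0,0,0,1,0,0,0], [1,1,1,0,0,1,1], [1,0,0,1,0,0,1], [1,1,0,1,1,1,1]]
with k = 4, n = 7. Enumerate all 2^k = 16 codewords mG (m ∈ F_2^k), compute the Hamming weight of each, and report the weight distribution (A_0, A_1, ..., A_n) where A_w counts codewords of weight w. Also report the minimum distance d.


Weight distribution: A_0 = 1, A_1 = 1, A_2 = 2, A_3 = 4, A_4 = 3, A_5 = 3, A_6 = 2. Minimum distance d = 1.

Enumerate all 2^4 = 16 messages m ∈ F_2^4.
For each, compute codeword c = mG in F_2^7, then tally its weight.
  m = 0000 → c = 0000000, weight = 0.
  m = 1000 → c = 0001000, weight = 1.
  m = 0100 → c = 1110011, weight = 5.
  m = 1100 → c = 1111011, weight = 6.
  m = 0010 → c = 1001001, weight = 3.
  m = 1010 → c = 1000001, weight = 2.
  m = 0110 → c = 0111010, weight = 4.
  m = 1110 → c = 0110010, weight = 3.
  m = 0001 → c = 1101111, weight = 6.
  m = 1001 → c = 1100111, weight = 5.
  m = 0101 → c = 0011100, weight = 3.
  m = 1101 → c = 0010100, weight = 2.
  m = 0011 → c = 0100110, weight = 3.
  m = 1011 → c = 0101110, weight = 4.
  m = 0111 → c = 1010101, weight = 4.
  m = 1111 → c = 1011101, weight = 5.
Tally weights:
  weight 0: 1 codewords.
  weight 1: 1 codewords.
  weight 2: 2 codewords.
  weight 3: 4 codewords.
  weight 4: 3 codewords.
  weight 5: 3 codewords.
  weight 6: 2 codewords.
Minimum distance d = smallest w > 0 with A_w > 0 = 1.
Sanity: Σ A_w = 16 = 2^4 = 16 ✓.


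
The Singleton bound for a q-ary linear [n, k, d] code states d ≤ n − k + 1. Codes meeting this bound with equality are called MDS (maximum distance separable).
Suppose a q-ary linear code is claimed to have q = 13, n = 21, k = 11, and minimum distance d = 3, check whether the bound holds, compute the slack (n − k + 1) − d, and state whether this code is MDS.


Singleton RHS = n − k + 1 = 11, slack = 8, bound satisfied, not MDS.

Singleton bound: d ≤ n − k + 1.
Here n = 21, k = 11, so n − k + 1 = 11.
Given d = 3, check d ≤ 11: YES.
Slack = (n − k + 1) − d = 8.
The code is NOT MDS (slack = 8 > 0).
Description: the claimed parameters are [21, 11, 3]_13; such a code would be non-MDS.


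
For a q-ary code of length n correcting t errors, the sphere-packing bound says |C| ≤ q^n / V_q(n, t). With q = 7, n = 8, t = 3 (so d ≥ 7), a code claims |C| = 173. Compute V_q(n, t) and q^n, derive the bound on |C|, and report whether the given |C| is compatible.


V_q(n, t) = 13153, q^n = 5764801, Hamming bound = 438, |C| = 173 ≤ bound (satisfied).

Step 1: Compute V_q(n, t) = Σ_{j=0}^3 C(n, j) (q−1)^j.
  j = 0: C(8,0)·(6)^0 = 1·1 = 1.
  j = 1: C(8,1)·(6)^1 = 8·6 = 48.
  j = 2: C(8,2)·(6)^2 = 28·36 = 1008.
  j = 3: C(8,3)·(6)^3 = 56·216 = 12096.
  V_q(n, t) = 1 + 48 + 1008 + 12096 = 13153.
Step 2: q^n = 7^8 = 5764801.
Step 3: Hamming bound ⌊q^n / V_q(n,t)⌋ = ⌊5764801/13153⌋ = 438.
Step 4: Compare |C| = 173 to 438: satisfied.
The claimed |C| lies below the Hamming bound.


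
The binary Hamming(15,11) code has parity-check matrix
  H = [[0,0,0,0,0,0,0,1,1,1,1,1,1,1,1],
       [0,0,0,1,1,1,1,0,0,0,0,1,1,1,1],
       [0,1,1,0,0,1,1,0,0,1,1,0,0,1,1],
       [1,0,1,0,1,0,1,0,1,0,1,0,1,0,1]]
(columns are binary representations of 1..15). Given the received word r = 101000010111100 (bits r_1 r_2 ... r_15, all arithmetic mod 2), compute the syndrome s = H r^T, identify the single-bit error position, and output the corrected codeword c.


s = (1, 0, 1, 0)^T, error position = 10, corrected codeword c = 101000010011100

Compute s = H r^T mod 2 one row at a time:
  s_1 = 1 + 0 + 1 + 1 + 1 + 1 + 0 + 0 = 5 ≡ 1 (mod 2).
  s_2 = 0 + 0 + 0 + 0 + 1 + 1 + 0 + 0 = 2 ≡ 0 (mod 2).
  s_3 = 0 + 1 + 0 + 0 + 1 + 1 + 0 + 0 = 3 ≡ 1 (mod 2).
  s_4 = 1 + 1 + 0 + 0 + 0 + 1 + 1 + 0 = 4 ≡ 0 (mod 2).
s = (1, 0, 1, 0)^T — this equals column 10 of H (binary 1010), so error is at position 10.
Correct: flip bit 10 of r = 101000010111100 to get c = 101000010011100.


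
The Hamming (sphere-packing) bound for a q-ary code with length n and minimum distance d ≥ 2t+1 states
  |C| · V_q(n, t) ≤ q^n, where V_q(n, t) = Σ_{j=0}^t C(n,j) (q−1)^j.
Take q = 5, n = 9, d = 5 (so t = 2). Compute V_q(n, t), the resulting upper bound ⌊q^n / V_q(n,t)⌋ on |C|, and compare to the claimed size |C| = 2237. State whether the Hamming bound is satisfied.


V_q(n, t) = 613, q^n = 1953125, Hamming bound = 3186, |C| = 2237 ≤ bound (satisfied).

Step 1: Compute V_q(n, t) = Σ_{j=0}^2 C(n, j) (q−1)^j.
  j = 0: C(9,0)·(4)^0 = 1·1 = 1.
  j = 1: C(9,1)·(4)^1 = 9·4 = 36.
  j = 2: C(9,2)·(4)^2 = 36·16 = 576.
  V_q(n, t) = 1 + 36 + 576 = 613.
Step 2: q^n = 5^9 = 1953125.
Step 3: Hamming bound ⌊q^n / V_q(n,t)⌋ = ⌊1953125/613⌋ = 3186.
Step 4: Compare |C| = 2237 to 3186: satisfied.
The claimed |C| lies below the Hamming bound.


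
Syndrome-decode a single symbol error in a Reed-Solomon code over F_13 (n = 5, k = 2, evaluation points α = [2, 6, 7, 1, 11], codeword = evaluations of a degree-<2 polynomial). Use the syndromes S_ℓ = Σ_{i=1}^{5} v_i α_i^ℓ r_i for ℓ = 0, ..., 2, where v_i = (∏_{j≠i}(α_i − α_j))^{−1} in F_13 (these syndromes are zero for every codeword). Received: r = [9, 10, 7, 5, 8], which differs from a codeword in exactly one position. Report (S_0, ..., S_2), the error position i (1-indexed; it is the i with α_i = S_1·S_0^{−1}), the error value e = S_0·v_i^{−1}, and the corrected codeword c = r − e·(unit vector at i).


S = (6, 6, 6), error at position 4, error magnitude e = 6, c = [9, 10, 7, 12, 8].

Step 1: column multipliers v_i = (∏_{j≠i}(α_i − α_j))^{−1} mod 13.
  i = 1 (α = 2): (2−6)(2−7)(2−1)(2−11) = (−4)·(−5)·1·(−9) = −180 ≡ 2, so v_1 = 2^{−1} = 7 (mod 13).
  i = 2 (α = 6): (6−2)(6−7)(6−1)(6−11) = 4·(−1)·5·(−5) = 100 ≡ 9, so v_2 = 9^{−1} = 3 (mod 13).
  i = 3 (α = 7): (7−2)(7−6)(7−1)(7−11) = 5·1·6·(−4) = −120 ≡ 10, so v_3 = 10^{−1} = 4 (mod 13).
  i = 4 (α = 1): (1−2)(1−6)(1−7)(1−11) = (−1)·(−5)·(−6)·(−10) = 300 ≡ 1, so v_4 = 1^{−1} = 1 (mod 13).
  i = 5 (α = 11): (11−2)(11−6)(11−7)(11−1) = 9·5·4·10 = 1800 ≡ 6, so v_5 = 6^{−1} = 11 (mod 13).
  v = [7, 3, 4, 1, 11].
Step 2: syndromes of r = [9, 10, 7, 5, 8] (all sums mod 13).
  S_0 = Σ v_i r_i = 7·9 + 3·10 + 4·7 + 1·5 + 11·8 = 214 ≡ 6.
  S_1 = Σ v_i α_i r_i = 7·2·9 + 3·6·10 + 4·7·7 + 1·1·5 + 11·11·8 = 1475 ≡ 6.
  α_i^2 mod 13 = [4, 10, 10, 1, 4].
  S_2 = Σ v_i α_i^2 r_i = 7·4·9 + 3·10·10 + 4·10·7 + 1·1·5 + 11·4·8 = 1189 ≡ 6.
  S = (6, 6, 6) ≠ 0, so r is not a codeword (an error is present).
Step 3: locate the error. For a single error e at position i, S_ℓ = v_i·e·α_i^ℓ, so α_err = S_1/S_0.
  S_0^{−1} = 6^{−1} = 11 (mod 13), so α_err = 6·11 = 66 ≡ 1 = α_4. Error position i = 4.
  Consistency check: S_2/S_1 = 6·11 = 66 ≡ 1 = α_err ✓ (single-error assumption holds).
Step 4: error magnitude e = S_0/v_4 = S_0·∏_{j≠4}(α_4 − α_j) = 6·1 = 6 ≡ 6 (mod 13).
Step 5: correct position 4: c_4 = r_4 − e = 5 − 6 ≡ 12 (mod 13). Hence c = [9, 10, 7, 12, 8].
  Check: interpolating c through the α_i gives m(x) = 2 + 10·x (degree < 2) with m(α_i) = c_i for every i, so c is indeed a codeword.


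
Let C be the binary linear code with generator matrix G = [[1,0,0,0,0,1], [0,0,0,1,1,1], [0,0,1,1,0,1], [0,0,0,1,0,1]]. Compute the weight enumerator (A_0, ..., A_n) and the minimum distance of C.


Weight distribution: A_0 = 1, A_1 = 2, A_2 = 4, A_3 = 6, A_4 = 3. Minimum distance d = 1.

Enumerate all 2^4 = 16 messages m ∈ F_2^4.
For each, compute codeword c = mG in F_2^6, then tally its weight.
  m = 0000 → c = 000000, weight = 0.
  m = 1000 → c = 100001, weight = 2.
  m = 0100 → c = 000111, weight = 3.
  m = 1100 → c = 100110, weight = 3.
  m = 0010 → c = 001101, weight = 3.
  m = 1010 → c = 101100, weight = 3.
  m = 0110 → c = 001010, weight = 2.
  m = 1110 → c = 101011, weight = 4.
  m = 0001 → c = 000101, weight = 2.
  m = 1001 → c = 100100, weight = 2.
  m = 0101 → c = 000010, weight = 1.
  m = 1101 → c = 100011, weight = 3.
  m = 0011 → c = 001000, weight = 1.
  m = 1011 → c = 101001, weight = 3.
  m = 0111 → c = 001111, weight = 4.
  m = 1111 → c = 101110, weight = 4.
Tally weights:
  weight 0: 1 codewords.
  weight 1: 2 codewords.
  weight 2: 4 codewords.
  weight 3: 6 codewords.
  weight 4: 3 codewords.
Minimum distance d = smallest w > 0 with A_w > 0 = 1.
Sanity: Σ A_w = 16 = 2^4 = 16 ✓.


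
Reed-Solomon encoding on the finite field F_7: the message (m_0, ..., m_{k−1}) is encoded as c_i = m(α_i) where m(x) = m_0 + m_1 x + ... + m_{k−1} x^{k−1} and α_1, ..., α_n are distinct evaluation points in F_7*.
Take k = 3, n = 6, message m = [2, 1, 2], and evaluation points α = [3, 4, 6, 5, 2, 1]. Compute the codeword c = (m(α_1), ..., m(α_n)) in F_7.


c = [2, 3, 3, 1, 5, 5]

Message polynomial: m(x) = 2 + 1·x + 2·x^2 (mod 7).
For each evaluation point α_i, compute m(α_i) mod 7:
  α_1 = 3: Horner steps 2 → 0 → 2, so m(3) = 2.
  α_2 = 4: Horner steps 2 → 2 → 3, so m(4) = 3.
  α_3 = 6: Horner steps 2 → 6 → 3, so m(6) = 3.
  α_4 = 5: Horner steps 2 → 4 → 1, so m(5) = 1.
  α_5 = 2: Horner steps 2 → 5 → 5, so m(2) = 5.
  α_6 = 1: Horner steps 2 → 3 → 5, so m(1) = 5.
Codeword c = [2, 3, 3, 1, 5, 5] ∈ F_7^6.


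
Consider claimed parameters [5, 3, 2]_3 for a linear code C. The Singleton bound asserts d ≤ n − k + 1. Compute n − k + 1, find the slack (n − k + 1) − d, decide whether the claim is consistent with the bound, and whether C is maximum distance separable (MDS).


Singleton RHS = n − k + 1 = 3, slack = 1, bound satisfied, not MDS.

Singleton bound: d ≤ n − k + 1.
Here n = 5, k = 3, so n − k + 1 = 3.
Given d = 2, check d ≤ 3: YES.
Slack = (n − k + 1) − d = 1.
The code is NOT MDS (slack = 1 > 0).
Description: the claimed parameters are [5, 3, 2]_3; such a code would be non-MDS.


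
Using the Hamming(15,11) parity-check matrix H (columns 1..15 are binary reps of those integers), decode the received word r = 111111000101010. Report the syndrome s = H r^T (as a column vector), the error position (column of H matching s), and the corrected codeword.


s = (1, 1, 1, 1)^T, error position = 15, corrected codeword c = 111111000101011

Compute s = H r^T mod 2 one row at a time:
  s_1 = 0 + 0 + 1 + 0 + 1 + 0 + 1 + 0 = 3 ≡ 1 (mod 2).
  s_2 = 1 + 1 + 1 + 0 + 1 + 0 + 1 + 0 = 5 ≡ 1 (mod 2).
  s_3 = 1 + 1 + 1 + 0 + 1 + 0 + 1 + 0 = 5 ≡ 1 (mod 2).
  s_4 = 1 + 1 + 1 + 0 + 0 + 0 + 0 + 0 = 3 ≡ 1 (mod 2).
s = (1, 1, 1, 1)^T — this equals column 15 of H (binary 1111), so error is at position 15.
Correct: flip bit 15 of r = 111111000101010 to get c = 111111000101011.


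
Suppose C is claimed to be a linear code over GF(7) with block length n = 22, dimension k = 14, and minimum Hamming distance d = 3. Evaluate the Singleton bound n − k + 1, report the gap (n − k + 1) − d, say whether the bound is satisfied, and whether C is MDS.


Singleton RHS = n − k + 1 = 9, slack = 6, bound satisfied, not MDS.

Singleton bound: d ≤ n − k + 1.
Here n = 22, k = 14, so n − k + 1 = 9.
Given d = 3, check d ≤ 9: YES.
Slack = (n − k + 1) − d = 6.
The code is NOT MDS (slack = 6 > 0).
Description: the claimed parameters are [22, 14, 3]_7; such a code would be non-MDS.


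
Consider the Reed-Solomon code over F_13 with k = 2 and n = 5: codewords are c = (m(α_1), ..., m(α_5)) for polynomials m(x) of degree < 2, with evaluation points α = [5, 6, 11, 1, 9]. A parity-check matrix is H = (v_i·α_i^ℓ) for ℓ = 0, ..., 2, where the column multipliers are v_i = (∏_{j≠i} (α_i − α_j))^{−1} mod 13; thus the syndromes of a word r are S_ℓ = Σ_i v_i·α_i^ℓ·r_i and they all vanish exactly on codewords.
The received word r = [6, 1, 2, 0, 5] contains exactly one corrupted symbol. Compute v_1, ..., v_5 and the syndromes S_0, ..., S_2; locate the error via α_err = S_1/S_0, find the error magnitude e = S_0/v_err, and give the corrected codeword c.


S = (2, 5, 6), error at position 5, error magnitude e = 6, c = [6, 1, 2, 0, 12].

Step 1: column multipliers v_i = (∏_{j≠i}(α_i − α_j))^{−1} mod 13.
  i = 1 (α = 5): (5−6)(5−11)(5−1)(5−9) = (−1)·(−6)·4·(−4) = −96 ≡ 8, so v_1 = 8^{−1} = 5 (mod 13).
  i = 2 (α = 6): (6−5)(6−11)(6−1)(6−9) = 1·(−5)·5·(−3) = 75 ≡ 10, so v_2 = 10^{−1} = 4 (mod 13).
  i = 3 (α = 11): (11−5)(11−6)(11−1)(11−9) = 6·5·10·2 = 600 ≡ 2, so v_3 = 2^{−1} = 7 (mod 13).
  i = 4 (α = 1): (1−5)(1−6)(1−11)(1−9) = (−4)·(−5)·(−10)·(−8) = 1600 ≡ 1, so v_4 = 1^{−1} = 1 (mod 13).
  i = 5 (α = 9): (9−5)(9−6)(9−11)(9−1) = 4·3·(−2)·8 = −192 ≡ 3, so v_5 = 3^{−1} = 9 (mod 13).
  v = [5, 4, 7, 1, 9].
Step 2: syndromes of r = [6, 1, 2, 0, 5] (all sums mod 13).
  S_0 = Σ v_i r_i = 5·6 + 4·1 + 7·2 + 1·0 + 9·5 = 93 ≡ 2.
  S_1 = Σ v_i α_i r_i = 5·5·6 + 4·6·1 + 7·11·2 + 1·1·0 + 9·9·5 = 733 ≡ 5.
  α_i^2 mod 13 = [12, 10, 4, 1, 3].
  S_2 = Σ v_i α_i^2 r_i = 5·12·6 + 4·10·1 + 7·4·2 + 1·1·0 + 9·3·5 = 591 ≡ 6.
  S = (2, 5, 6) ≠ 0, so r is not a codeword (an error is present).
Step 3: locate the error. For a single error e at position i, S_ℓ = v_i·e·α_i^ℓ, so α_err = S_1/S_0.
  S_0^{−1} = 2^{−1} = 7 (mod 13), so α_err = 5·7 = 35 ≡ 9 = α_5. Error position i = 5.
  Consistency check: S_2/S_1 = 6·8 = 48 ≡ 9 = α_err ✓ (single-error assumption holds).
Step 4: error magnitude e = S_0/v_5 = S_0·∏_{j≠5}(α_5 − α_j) = 2·3 = 6 ≡ 6 (mod 13).
Step 5: correct position 5: c_5 = r_5 − e = 5 − 6 ≡ 12 (mod 13). Hence c = [6, 1, 2, 0, 12].
  Check: interpolating c through the α_i gives m(x) = 5 + 8·x (degree < 2) with m(α_i) = c_i for every i, so c is indeed a codeword.


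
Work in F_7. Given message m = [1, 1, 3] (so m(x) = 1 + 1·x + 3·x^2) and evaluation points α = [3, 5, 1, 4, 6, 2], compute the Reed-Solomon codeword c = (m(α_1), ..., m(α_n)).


c = [3, 4, 5, 4, 3, 1]

Message polynomial: m(x) = 1 + 1·x + 3·x^2 (mod 7).
For each evaluation point α_i, compute m(α_i) mod 7:
  α_1 = 3: Horner steps 3 → 3 → 3, so m(3) = 3.
  α_2 = 5: Horner steps 3 → 2 → 4, so m(5) = 4.
  α_3 = 1: Horner steps 3 → 4 → 5, so m(1) = 5.
  α_4 = 4: Horner steps 3 → 6 → 4, so m(4) = 4.
  α_5 = 6: Horner steps 3 → 5 → 3, so m(6) = 3.
  α_6 = 2: Horner steps 3 → 0 → 1, so m(2) = 1.
Codeword c = [3, 4, 5, 4, 3, 1] ∈ F_7^6.


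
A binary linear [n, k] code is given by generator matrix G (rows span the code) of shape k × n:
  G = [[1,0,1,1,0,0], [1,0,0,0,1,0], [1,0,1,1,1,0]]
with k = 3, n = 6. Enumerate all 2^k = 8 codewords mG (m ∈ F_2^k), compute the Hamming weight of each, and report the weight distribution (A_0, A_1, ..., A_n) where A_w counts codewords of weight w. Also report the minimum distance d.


Weight distribution: A_0 = 1, A_1 = 2, A_2 = 2, A_3 = 2, A_4 = 1. Minimum distance d = 1.

Enumerate all 2^3 = 8 messages m ∈ F_2^3.
For each, compute codeword c = mG in F_2^6, then tally its weight.
  m = 000 → c = 000000, weight = 0.
  m = 100 → c = 101100, weight = 3.
  m = 010 → c = 100010, weight = 2.
  m = 110 → c = 001110, weight = 3.
  m = 001 → c = 101110, weight = 4.
  m = 101 → c = 000010, weight = 1.
  m = 011 → c = 001100, weight = 2.
  m = 111 → c = 100000, weight = 1.
Tally weights:
  weight 0: 1 codewords.
  weight 1: 2 codewords.
  weight 2: 2 codewords.
  weight 3: 2 codewords.
  weight 4: 1 codewords.
Minimum distance d = smallest w > 0 with A_w > 0 = 1.
Sanity: Σ A_w = 8 = 2^3 = 8 ✓.


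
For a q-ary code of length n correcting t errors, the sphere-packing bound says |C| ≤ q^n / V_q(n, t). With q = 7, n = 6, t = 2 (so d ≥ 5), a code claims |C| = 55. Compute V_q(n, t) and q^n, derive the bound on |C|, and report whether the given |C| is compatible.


V_q(n, t) = 577, q^n = 117649, Hamming bound = 203, |C| = 55 ≤ bound (satisfied).

Step 1: Compute V_q(n, t) = Σ_{j=0}^2 C(n, j) (q−1)^j.
  j = 0: C(6,0)·(6)^0 = 1·1 = 1.
  j = 1: C(6,1)·(6)^1 = 6·6 = 36.
  j = 2: C(6,2)·(6)^2 = 15·36 = 540.
  V_q(n, t) = 1 + 36 + 540 = 577.
Step 2: q^n = 7^6 = 117649.
Step 3: Hamming bound ⌊q^n / V_q(n,t)⌋ = ⌊117649/577⌋ = 203.
Step 4: Compare |C| = 55 to 203: satisfied.
The claimed |C| lies below the Hamming bound.


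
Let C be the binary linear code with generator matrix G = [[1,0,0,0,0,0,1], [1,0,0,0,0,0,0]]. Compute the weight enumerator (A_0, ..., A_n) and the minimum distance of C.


Weight distribution: A_0 = 1, A_1 = 2, A_2 = 1. Minimum distance d = 1.

Enumerate all 2^2 = 4 messages m ∈ F_2^2.
For each, compute codeword c = mG in F_2^7, then tally its weight.
  m = 00 → c = 0000000, weight = 0.
  m = 10 → c = 1000001, weight = 2.
  m = 01 → c = 1000000, weight = 1.
  m = 11 → c = 0000001, weight = 1.
Tally weights:
  weight 0: 1 codewords.
  weight 1: 2 codewords.
  weight 2: 1 codewords.
Minimum distance d = smallest w > 0 with A_w > 0 = 1.
Sanity: Σ A_w = 4 = 2^2 = 4 ✓.


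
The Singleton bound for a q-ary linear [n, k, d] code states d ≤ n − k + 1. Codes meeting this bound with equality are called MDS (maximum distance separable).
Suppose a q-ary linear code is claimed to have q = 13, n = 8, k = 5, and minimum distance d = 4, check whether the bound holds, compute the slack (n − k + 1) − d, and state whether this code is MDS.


Singleton RHS = n − k + 1 = 4, slack = 0, bound satisfied, MDS.

Singleton bound: d ≤ n − k + 1.
Here n = 8, k = 5, so n − k + 1 = 4.
Given d = 4, check d ≤ 4: YES.
Slack = (n − k + 1) − d = 0.
The code is MDS (slack = 0).
Description: the claimed parameters are [8, 5, 4]_13; such a code would be MDS (meets Singleton bound).


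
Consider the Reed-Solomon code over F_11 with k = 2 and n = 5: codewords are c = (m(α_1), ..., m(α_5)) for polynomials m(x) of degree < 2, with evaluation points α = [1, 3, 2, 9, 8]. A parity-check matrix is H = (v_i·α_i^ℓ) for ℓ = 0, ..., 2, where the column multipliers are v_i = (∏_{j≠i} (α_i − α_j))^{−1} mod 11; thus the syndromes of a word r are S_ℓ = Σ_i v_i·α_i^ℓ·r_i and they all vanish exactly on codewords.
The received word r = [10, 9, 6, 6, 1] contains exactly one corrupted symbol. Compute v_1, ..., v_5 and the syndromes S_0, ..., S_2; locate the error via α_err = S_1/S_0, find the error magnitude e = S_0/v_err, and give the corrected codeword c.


S = (1, 2, 4), error at position 3, error magnitude e = 2, c = [10, 9, 4, 6, 1].

Step 1: column multipliers v_i = (∏_{j≠i}(α_i − α_j))^{−1} mod 11.
  i = 1 (α = 1): (1−3)(1−2)(1−9)(1−8) = (−2)·(−1)·(−8)·(−7) = 112 ≡ 2, so v_1 = 2^{−1} = 6 (mod 11).
  i = 2 (α = 3): (3−1)(3−2)(3−9)(3−8) = 2·1·(−6)·(−5) = 60 ≡ 5, so v_2 = 5^{−1} = 9 (mod 11).
  i = 3 (α = 2): (2−1)(2−3)(2−9)(2−8) = 1·(−1)·(−7)·(−6) = −42 ≡ 2, so v_3 = 2^{−1} = 6 (mod 11).
  i = 4 (α = 9): (9−1)(9−3)(9−2)(9−8) = 8·6·7·1 = 336 ≡ 6, so v_4 = 6^{−1} = 2 (mod 11).
  i = 5 (α = 8): (8−1)(8−3)(8−2)(8−9) = 7·5·6·(−1) = −210 ≡ 10, so v_5 = 10^{−1} = 10 (mod 11).
  v = [6, 9, 6, 2, 10].
Step 2: syndromes of r = [10, 9, 6, 6, 1] (all sums mod 11).
  S_0 = Σ v_i r_i = 6·10 + 9·9 + 6·6 + 2·6 + 10·1 = 199 ≡ 1.
  S_1 = Σ v_i α_i r_i = 6·1·10 + 9·3·9 + 6·2·6 + 2·9·6 + 10·8·1 = 563 ≡ 2.
  α_i^2 mod 11 = [1, 9, 4, 4, 9].
  S_2 = Σ v_i α_i^2 r_i = 6·1·10 + 9·9·9 + 6·4·6 + 2·4·6 + 10·9·1 = 1071 ≡ 4.
  S = (1, 2, 4) ≠ 0, so r is not a codeword (an error is present).
Step 3: locate the error. For a single error e at position i, S_ℓ = v_i·e·α_i^ℓ, so α_err = S_1/S_0.
  S_0^{−1} = 1^{−1} = 1 (mod 11), so α_err = 2·1 = 2 ≡ 2 = α_3. Error position i = 3.
  Consistency check: S_2/S_1 = 4·6 = 24 ≡ 2 = α_err ✓ (single-error assumption holds).
Step 4: error magnitude e = S_0/v_3 = S_0·∏_{j≠3}(α_3 − α_j) = 1·2 = 2 ≡ 2 (mod 11).
Step 5: correct position 3: c_3 = r_3 − e = 6 − 2 ≡ 4 (mod 11). Hence c = [10, 9, 4, 6, 1].
  Check: interpolating c through the α_i gives m(x) = 5 + 5·x (degree < 2) with m(α_i) = c_i for every i, so c is indeed a codeword.


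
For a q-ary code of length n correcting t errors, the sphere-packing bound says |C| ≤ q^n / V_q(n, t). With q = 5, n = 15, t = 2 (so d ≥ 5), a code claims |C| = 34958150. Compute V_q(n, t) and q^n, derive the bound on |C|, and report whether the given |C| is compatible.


V_q(n, t) = 1741, q^n = 30517578125, Hamming bound = 17528764, |C| = 34958150 > bound (violated).

Step 1: Compute V_q(n, t) = Σ_{j=0}^2 C(n, j) (q−1)^j.
  j = 0: C(15,0)·(4)^0 = 1·1 = 1.
  j = 1: C(15,1)·(4)^1 = 15·4 = 60.
  j = 2: C(15,2)·(4)^2 = 105·16 = 1680.
  V_q(n, t) = 1 + 60 + 1680 = 1741.
Step 2: q^n = 5^15 = 30517578125.
Step 3: Hamming bound ⌊q^n / V_q(n,t)⌋ = ⌊30517578125/1741⌋ = 17528764.
Step 4: Compare |C| = 34958150 to 17528764: violated.
The claimed |C| lies above the Hamming bound, so no 5-ary code of length 15 with d ≥ 5 can have 34958150 codewords.


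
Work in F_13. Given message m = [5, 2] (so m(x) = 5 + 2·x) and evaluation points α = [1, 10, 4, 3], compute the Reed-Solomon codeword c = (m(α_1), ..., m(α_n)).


c = [7, 12, 0, 11]

Message polynomial: m(x) = 5 + 2·x (mod 13).
For each evaluation point α_i, compute m(α_i) mod 13:
  α_1 = 1: Horner steps 2 → 7, so m(1) = 7.
  α_2 = 10: Horner steps 2 → 12, so m(10) = 12.
  α_3 = 4: Horner steps 2 → 0, so m(4) = 0.
  α_4 = 3: Horner steps 2 → 11, so m(3) = 11.
Codeword c = [7, 12, 0, 11] ∈ F_13^4.


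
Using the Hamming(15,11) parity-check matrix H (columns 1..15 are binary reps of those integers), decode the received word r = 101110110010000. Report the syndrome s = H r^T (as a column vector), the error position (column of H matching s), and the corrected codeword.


s = (0, 1, 1, 1)^T, error position = 7, corrected codeword c = 101110010010000

Compute s = H r^T mod 2 one row at a time:
  s_1 = 1 + 0 + 0 + 1 + 0 + 0 + 0 + 0 = 2 ≡ 0 (mod 2).
  s_2 = 1 + 1 + 0 + 1 + 0 + 0 + 0 + 0 = 3 ≡ 1 (mod 2).
  s_3 = 0 + 1 + 0 + 1 + 0 + 1 + 0 + 0 = 3 ≡ 1 (mod 2).
  s_4 = 1 + 1 + 1 + 1 + 0 + 1 + 0 + 0 = 5 ≡ 1 (mod 2).
s = (0, 1, 1, 1)^T — this equals column 7 of H (binary 0111), so error is at position 7.
Correct: flip bit 7 of r = 101110110010000 to get c = 101110010010000.


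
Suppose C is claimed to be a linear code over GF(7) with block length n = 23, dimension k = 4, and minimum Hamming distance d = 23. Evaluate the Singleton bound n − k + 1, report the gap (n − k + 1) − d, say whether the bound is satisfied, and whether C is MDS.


Singleton RHS = n − k + 1 = 20, slack = -3, bound violated (no such code; not MDS).

Singleton bound: d ≤ n − k + 1.
Here n = 23, k = 4, so n − k + 1 = 20.
Given d = 23, check d ≤ 20: NO.
Slack = (n − k + 1) − d = -3.
The slack is negative: d = 23 exceeds n − k + 1 = 20 by 3, so the Singleton bound is violated and no linear [23, 4, 23]_7 code can exist. In particular it is not MDS (MDS requires d = n − k + 1 exactly).
Description: the claimed parameters are [23, 4, 23]_7; such a code would be impossible (violates the Singleton bound).
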